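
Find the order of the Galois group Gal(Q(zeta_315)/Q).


|Gal(Q(zeta_315)/Q)| = phi(315)
= 144

144


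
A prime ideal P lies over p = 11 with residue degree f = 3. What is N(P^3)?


N(P^a) = p^(a*f)
= 11^(3*3)
= 11^9
= 2357947691

2357947691


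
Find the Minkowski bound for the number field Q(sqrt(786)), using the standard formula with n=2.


d = 786, d mod 4 = 2, so disc(K) = 4d = 3144; |disc(K)| = 3144
Real quadratic field, so n = 2, s = r2 = 0, r1 = 2
M = (n!/n^n) * (4/pi)^s * sqrt(|disc(K)|) = (2!/2^2) * (4/pi)^0 * sqrt(3144)
= 0.5 * 1.000000 * 56.071383
= 28.0357

28.0357


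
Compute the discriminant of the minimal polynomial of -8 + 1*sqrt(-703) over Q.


The element -8 + 1*sqrt(-703) has minimal polynomial:
x^2 + 16*x + 767
Discriminant = (16)^2 - 4*(767)
= 256 - 3068
= -2812

-2812


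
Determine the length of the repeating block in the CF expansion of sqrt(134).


Run the CF algorithm for sqrt(134).
a_0 = floor(sqrt(134)) = 11; set m_0=0, q_0=1.
Recurrence: m' = q*a - m,  q' = (d - m'^2)/q,  a' = floor((a_0 + m')/q').
  step 1: m=11, q=13, a=1
  step 2: m=2, q=10, a=1
  step 3: m=8, q=7, a=2
  step 4: m=6, q=14, a=1
  step 5: m=8, q=5, a=3
  step 6: m=7, q=17, a=1
  step 7: m=10, q=2, a=10
  step 8: m=10, q=17, a=1
  step 9: m=7, q=5, a=3
  step 10: m=8, q=14, a=1
  step 11: m=6, q=7, a=2
  step 12: m=8, q=10, a=1
  step 13: m=2, q=13, a=1
  step 14: m=11, q=1, a=22
a_14 = 2*a_0 = 22, so the period closes here.
sqrt(134) = [11; 1, 1, 2, 1, 3, 1, 10, 1, 3, 1, 2, 1, 1, 22]
Period length = 14

14


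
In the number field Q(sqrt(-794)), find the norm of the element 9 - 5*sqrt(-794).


N(a + b*sqrt(d)) = a^2 - d*b^2
= (9)^2 - (-794)*(-5)^2
= 81 + 19850
= 19931

19931


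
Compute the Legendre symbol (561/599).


p = 599 is prime, so compute (561/599) with the reciprocity algorithm (Jacobi-symbol steps: pull out 2s via (2/n), flip via reciprocity, reduce):
  reciprocity: (561/599) -> +(599/561)
  reduce: (38/561)
  pull out 2: (2/561) = +1  (since 561 mod 8 = 1)
  reciprocity: (19/561) -> +(561/19)
  reduce: (10/19)
  pull out 2: (2/19) = -1  (since 19 mod 8 = 3)
  reciprocity: (5/19) -> +(19/5)
  reduce: (4/5)
  pull out 2: (2/5) = -1  (since 5 mod 8 = 5)
  pull out 2: (2/5) = -1  (since 5 mod 8 = 5)
  (1/5) = 1
Product of signs = -1
(561/599) = -1

-1


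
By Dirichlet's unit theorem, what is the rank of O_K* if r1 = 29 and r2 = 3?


By Dirichlet's unit theorem:
rank = r1 + r2 - 1
= 29 + 3 - 1
= 31

31


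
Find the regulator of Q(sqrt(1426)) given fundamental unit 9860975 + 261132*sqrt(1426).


epsilon = 9860975 + 261132*sqrt(1426)
= 1.9722e+07
R = ln(1.9722e+07)
= 16.7972

16.7972


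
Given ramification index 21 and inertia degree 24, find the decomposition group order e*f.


|D_P| = e * f
= 21 * 24
= 504

504


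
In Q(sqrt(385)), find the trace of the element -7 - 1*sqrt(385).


Tr(a + b*sqrt(d)) = (a + b*sqrt(d)) + (a - b*sqrt(d)) = 2a
= 2 * (-7)
= -14

-14


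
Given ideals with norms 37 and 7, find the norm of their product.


N(IJ) = N(I) * N(J)
= 37 * 7
= 259

259


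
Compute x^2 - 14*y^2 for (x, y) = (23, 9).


x^2 - d*y^2
= 23^2 - 14*9^2
= 529 - 1134
= -605

-605


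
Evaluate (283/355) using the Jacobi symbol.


Compute (283/355) via quadratic reciprocity:
  reciprocity: (283/355) -> -(355/283)
  reduce: (72/283)
  pull out 2: (2/283) = -1  (since 283 mod 8 = 3)
  pull out 2: (2/283) = -1  (since 283 mod 8 = 3)
  pull out 2: (2/283) = -1  (since 283 mod 8 = 3)
  reciprocity: (9/283) -> +(283/9)
  reduce: (4/9)
  pull out 2: (2/9) = +1  (since 9 mod 8 = 1)
  pull out 2: (2/9) = +1  (since 9 mod 8 = 1)
  (1/9) = 1
Product of signs = 1

1


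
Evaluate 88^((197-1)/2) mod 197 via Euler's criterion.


p = 197 is prime and the exponent is (p-1)/2 = 98, so by Euler's criterion 88^98 = (88/197) = +1 or -1 mod 197.
Compute by square-and-multiply:
  98 = 64 + 32 + 2 (binary 1100010)
  Repeated squaring mod 197: 88^1 = 88, 88^2 = 61, 88^4 = 175, 88^8 = 90, 88^16 = 23, 88^32 = 135, 88^64 = 101
  88^98 = 88^64 * 88^32 * 88^2 = 101 * 135 * 61 mod 197
    101 * 135 = 13635 = 42 mod 197
    42 * 61 = 2562 = 1 mod 197
  88^98 = 1 mod 197
Result 1: 88 is a quadratic residue mod 197.
88^98 mod 197 = 1

1


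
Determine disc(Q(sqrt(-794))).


For K = Q(sqrt(d)) with d squarefree: disc(K) = d if d = 1 mod 4, and disc(K) = 4d if d = 2 or 3 mod 4.
Here d = -794, and d mod 4 = 2.
d = 2 mod 4, not 1 (O_K = Z[sqrt(d)]), so disc(K) = 4d = 4 * (-794) = -3176

-3176


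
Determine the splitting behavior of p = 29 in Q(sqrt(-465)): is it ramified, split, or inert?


K = Q(sqrt(-465)). Since d mod 4 = 3, disc(K) = -1860.
Check p | disc: -1860 mod 29 = 25.
p does not divide disc. Compute Legendre symbol (d/p):
28^((29-1)/2) mod 29 = 1
(d/p) = 1, so p splits: (p) = P*P' with e=1, f=1, g=2.
Therefore p is split.

split


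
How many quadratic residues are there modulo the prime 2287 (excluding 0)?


For prime p, the number of non-zero quadratic residues is (p-1)/2.
= (2287-1)/2
= 1143

1143


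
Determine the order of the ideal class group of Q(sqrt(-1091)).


K = Q(sqrt(-1091)). d mod 4 = 1, so D = disc(K) = d = -1091
h(K) equals the number of primitive reduced positive-definite forms (a, b, c) = a*x^2 + b*x*y + c*y^2 with b^2 - 4ac = D,
where reduced means |b| <= a <= c, with b >= 0 whenever |b| = a or a = c, and primitive means gcd(a, b, c) = 1.
Reduced forces 3a^2 <= |D| = 1091, so 1 <= a <= 19; b must have the parity of D, and c = (b^2 - D)/(4a) must be an integer >= a.
Enumerate a = 1..19, b in [-a, a]:
  a=1: (1, 1, 273)  [1]
  a=2: none
  a=3: (3, -1, 91), (3, 1, 91)  [2]
  a=4: none
  a=5: (5, -3, 55), (5, 3, 55)  [2]
  a=6: none
  a=7: (7, -1, 39), (7, 1, 39)  [2]
  a=8: none
  a=9: (9, -5, 31), (9, 5, 31)  [2]
  a=10: none
  a=11: (11, -3, 25), (11, 3, 25)  [2]
  a=12: none
  a=13: (13, -1, 21), (13, 1, 21)  [2]
  a=14: none
  a=15: (15, -13, 21), (15, -7, 19), (15, 7, 19), (15, 13, 21)  [4]
  a=16..19: none
Total reduced forms: 1 + 2 + 2 + 2 + 2 + 2 + 2 + 4 = 17
h = 17

17


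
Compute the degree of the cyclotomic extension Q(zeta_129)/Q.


The degree equals Euler's totient phi(129).
129 = 3 * 43
phi(129) = 84

84


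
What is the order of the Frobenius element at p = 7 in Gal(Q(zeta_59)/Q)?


The Frobenius at p in Gal(Q(zeta_n)/Q) = (Z/nZ)* is the class of p, so its order is ord_59(7), the smallest k >= 1 with 7^k = 1 mod 59.
n = 59 = 59, phi(59) = 58; the order divides phi(n).
Divisors of 58: 1, 2, 29, 58
Repeated squaring mod 59: 7^1 = 7, 7^2 = 49, 7^4 = 41, 7^8 = 29, 7^16 = 15, 7^32 = 48
Test divisors in increasing order:
  k=1: 7^1 = 7 mod 59
  k=2: 7^2 = 49 mod 59
  k=29: 7^29 = 15 * 29 * 41 * 7 = 1 mod 59  <- first divisor giving 1
Order = 29

29


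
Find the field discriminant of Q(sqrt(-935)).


For K = Q(sqrt(d)) with d squarefree: disc(K) = d if d = 1 mod 4, and disc(K) = 4d if d = 2 or 3 mod 4.
Here d = -935, and d mod 4 = 1.
d = 1 mod 4 (O_K = Z[(1+sqrt(d))/2]), so disc(K) = d = -935

-935


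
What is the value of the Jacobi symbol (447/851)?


Compute (447/851) via quadratic reciprocity:
  reciprocity: (447/851) -> -(851/447)
  reduce: (404/447)
  pull out 2: (2/447) = +1  (since 447 mod 8 = 7)
  pull out 2: (2/447) = +1  (since 447 mod 8 = 7)
  reciprocity: (101/447) -> +(447/101)
  reduce: (43/101)
  reciprocity: (43/101) -> +(101/43)
  reduce: (15/43)
  reciprocity: (15/43) -> -(43/15)
  reduce: (13/15)
  reciprocity: (13/15) -> +(15/13)
  reduce: (2/13)
  pull out 2: (2/13) = -1  (since 13 mod 8 = 5)
  (1/13) = 1
Product of signs = -1

-1


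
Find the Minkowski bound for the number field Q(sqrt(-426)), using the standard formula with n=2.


d = -426, d mod 4 = 2, so disc(K) = 4d = -1704; |disc(K)| = 1704
Imaginary quadratic field, so n = 2, s = r2 = 1, r1 = 0
M = (n!/n^n) * (4/pi)^s * sqrt(|disc(K)|) = (2!/2^2) * (4/pi)^1 * sqrt(1704)
= 0.5 * 1.273240 * 41.279535
= 26.2794

26.2794


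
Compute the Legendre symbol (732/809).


p = 809 is prime, so compute (732/809) with the reciprocity algorithm (Jacobi-symbol steps: pull out 2s via (2/n), flip via reciprocity, reduce):
  pull out 2: (2/809) = +1  (since 809 mod 8 = 1)
  pull out 2: (2/809) = +1  (since 809 mod 8 = 1)
  reciprocity: (183/809) -> +(809/183)
  reduce: (77/183)
  reciprocity: (77/183) -> +(183/77)
  reduce: (29/77)
  reciprocity: (29/77) -> +(77/29)
  reduce: (19/29)
  reciprocity: (19/29) -> +(29/19)
  reduce: (10/19)
  pull out 2: (2/19) = -1  (since 19 mod 8 = 3)
  reciprocity: (5/19) -> +(19/5)
  reduce: (4/5)
  pull out 2: (2/5) = -1  (since 5 mod 8 = 5)
  pull out 2: (2/5) = -1  (since 5 mod 8 = 5)
  (1/5) = 1
Product of signs = -1
(732/809) = -1

-1


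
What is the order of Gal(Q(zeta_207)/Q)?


|Gal(Q(zeta_207)/Q)| = phi(207)
= 132

132


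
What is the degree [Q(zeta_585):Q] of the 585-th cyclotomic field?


The degree equals Euler's totient phi(585).
585 = 3^2 * 5 * 13
phi(585) = 288

288


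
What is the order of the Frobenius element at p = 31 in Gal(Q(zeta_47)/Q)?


The Frobenius at p in Gal(Q(zeta_n)/Q) = (Z/nZ)* is the class of p, so its order is ord_47(31), the smallest k >= 1 with 31^k = 1 mod 47.
n = 47 = 47, phi(47) = 46; the order divides phi(n).
Divisors of 46: 1, 2, 23, 46
Repeated squaring mod 47: 31^1 = 31, 31^2 = 21, 31^4 = 18, 31^8 = 42, 31^16 = 25, 31^32 = 14
Test divisors in increasing order:
  k=1: 31^1 = 31 mod 47
  k=2: 31^2 = 21 mod 47
  k=23: 31^23 = 25 * 18 * 21 * 31 = 46 mod 47
  k=46: 31^46 = 14 * 42 * 18 * 21 = 1 mod 47  <- first divisor giving 1
Order = 46

46


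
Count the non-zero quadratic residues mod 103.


For prime p, the number of non-zero quadratic residues is (p-1)/2.
= (103-1)/2
= 51

51


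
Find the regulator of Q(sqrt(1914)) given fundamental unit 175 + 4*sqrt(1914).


epsilon = 175 + 4*sqrt(1914)
= 349.9971
R = ln(349.9971)
= 5.8579

5.8579


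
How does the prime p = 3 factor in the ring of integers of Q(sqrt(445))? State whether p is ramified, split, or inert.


K = Q(sqrt(445)). Since d mod 4 = 1, disc(K) = 445.
Check p | disc: 445 mod 3 = 1.
p does not divide disc. Compute Legendre symbol (d/p):
1^((3-1)/2) mod 3 = 1
(d/p) = 1, so p splits: (p) = P*P' with e=1, f=1, g=2.
Therefore p is split.

split


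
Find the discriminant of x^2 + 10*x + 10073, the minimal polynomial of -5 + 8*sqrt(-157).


The element -5 + 8*sqrt(-157) has minimal polynomial:
x^2 + 10*x + 10073
Discriminant = (10)^2 - 4*(10073)
= 100 - 40292
= -40192

-40192


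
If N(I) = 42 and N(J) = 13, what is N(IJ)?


N(IJ) = N(I) * N(J)
= 42 * 13
= 546

546


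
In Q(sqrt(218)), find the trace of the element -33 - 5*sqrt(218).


Tr(a + b*sqrt(d)) = (a + b*sqrt(d)) + (a - b*sqrt(d)) = 2a
= 2 * (-33)
= -66

-66


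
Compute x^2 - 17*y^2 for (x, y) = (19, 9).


x^2 - d*y^2
= 19^2 - 17*9^2
= 361 - 1377
= -1016

-1016


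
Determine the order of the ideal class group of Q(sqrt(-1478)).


K = Q(sqrt(-1478)). d mod 4 = 2, so D = disc(K) = 4d = -5912
h(K) equals the number of primitive reduced positive-definite forms (a, b, c) = a*x^2 + b*x*y + c*y^2 with b^2 - 4ac = D,
where reduced means |b| <= a <= c, with b >= 0 whenever |b| = a or a = c, and primitive means gcd(a, b, c) = 1.
Reduced forces 3a^2 <= |D| = 5912, so 1 <= a <= 44; b must have the parity of D, and c = (b^2 - D)/(4a) must be an integer >= a.
Enumerate a = 1..44, b in [-a, a]:
  a=1: (1, 0, 1478)  [1]
  a=2: (2, 0, 739)  [1]
  a=3: (3, -2, 493), (3, 2, 493)  [2]
  a=4..5: none
  a=6: (6, -4, 247), (6, 4, 247)  [2]
  a=7..8: none
  a=9: (9, -8, 166), (9, 8, 166)  [2]
  a=10..12: none
  a=13: (13, -4, 114), (13, 4, 114)  [2]
  a=14..16: none
  a=17: (17, -2, 87), (17, 2, 87)  [2]
  a=18: (18, -8, 83), (18, 8, 83)  [2]
  a=19: (19, -4, 78), (19, 4, 78)  [2]
  a=20..25: none
  a=26: (26, -4, 57), (26, 4, 57)  [2]
  a=27: (27, -26, 61), (27, 26, 61)  [2]
  a=28: none
  a=29: (29, -2, 51), (29, 2, 51)  [2]
  a=30: none
  a=31: (31, -28, 54), (31, 28, 54)  [2]
  a=32..33: none
  a=34: (34, -32, 51), (34, 32, 51)  [2]
  a=35..37: none
  a=38: (38, -4, 39), (38, 4, 39)  [2]
  a=39: (39, -22, 41), (39, 22, 41)  [2]
  a=40..44: none
Total reduced forms: 1 + 1 + 2 + 2 + 2 + 2 + 2 + 2 + 2 + 2 + 2 + 2 + 2 + 2 + 2 + 2 = 30
h = 30

30


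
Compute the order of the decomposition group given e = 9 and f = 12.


|D_P| = e * f
= 9 * 12
= 108

108


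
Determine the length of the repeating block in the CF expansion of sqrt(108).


Run the CF algorithm for sqrt(108).
a_0 = floor(sqrt(108)) = 10; set m_0=0, q_0=1.
Recurrence: m' = q*a - m,  q' = (d - m'^2)/q,  a' = floor((a_0 + m')/q').
  step 1: m=10, q=8, a=2
  step 2: m=6, q=9, a=1
  step 3: m=3, q=11, a=1
  step 4: m=8, q=4, a=4
  step 5: m=8, q=11, a=1
  step 6: m=3, q=9, a=1
  step 7: m=6, q=8, a=2
  step 8: m=10, q=1, a=20
a_8 = 2*a_0 = 20, so the period closes here.
sqrt(108) = [10; 2, 1, 1, 4, 1, 1, 2, 20]
Period length = 8

8


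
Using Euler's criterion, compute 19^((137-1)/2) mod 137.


p = 137 is prime and the exponent is (p-1)/2 = 68, so by Euler's criterion 19^68 = (19/137) = +1 or -1 mod 137.
Compute by square-and-multiply:
  68 = 64 + 4 (binary 1000100)
  Repeated squaring mod 137: 19^1 = 19, 19^2 = 87, 19^4 = 34, 19^8 = 60, 19^16 = 38, 19^32 = 74, 19^64 = 133
  19^68 = 19^64 * 19^4 = 133 * 34 mod 137
    133 * 34 = 4522 = 1 mod 137
  19^68 = 1 mod 137
Result 1: 19 is a quadratic residue mod 137.
19^68 mod 137 = 1

1


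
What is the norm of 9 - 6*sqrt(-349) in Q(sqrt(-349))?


N(a + b*sqrt(d)) = a^2 - d*b^2
= (9)^2 - (-349)*(-6)^2
= 81 + 12564
= 12645

12645


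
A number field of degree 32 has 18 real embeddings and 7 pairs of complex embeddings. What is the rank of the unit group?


By Dirichlet's unit theorem:
rank = r1 + r2 - 1
= 18 + 7 - 1
= 24

24


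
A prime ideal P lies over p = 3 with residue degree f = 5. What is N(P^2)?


N(P^a) = p^(a*f)
= 3^(2*5)
= 3^10
= 59049

59049


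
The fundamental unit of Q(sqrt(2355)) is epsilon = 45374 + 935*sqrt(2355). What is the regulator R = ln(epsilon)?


epsilon = 45374 + 935*sqrt(2355)
= 90748.0000
R = ln(90748.0000)
= 11.4158

11.4158


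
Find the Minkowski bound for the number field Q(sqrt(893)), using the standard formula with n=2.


d = 893, d mod 4 = 1, so disc(K) = d = 893; |disc(K)| = 893
Real quadratic field, so n = 2, s = r2 = 0, r1 = 2
M = (n!/n^n) * (4/pi)^s * sqrt(|disc(K)|) = (2!/2^2) * (4/pi)^0 * sqrt(893)
= 0.5 * 1.000000 * 29.883106
= 14.9416

14.9416


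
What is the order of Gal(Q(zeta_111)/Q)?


|Gal(Q(zeta_111)/Q)| = phi(111)
= 72

72


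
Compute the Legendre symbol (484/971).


p = 971 is prime, so compute (484/971) with the reciprocity algorithm (Jacobi-symbol steps: pull out 2s via (2/n), flip via reciprocity, reduce):
  pull out 2: (2/971) = -1  (since 971 mod 8 = 3)
  pull out 2: (2/971) = -1  (since 971 mod 8 = 3)
  reciprocity: (121/971) -> +(971/121)
  reduce: (3/121)
  reciprocity: (3/121) -> +(121/3)
  reduce: (1/3)
  (1/3) = 1
Product of signs = 1
(484/971) = 1

1


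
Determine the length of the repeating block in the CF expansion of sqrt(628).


Run the CF algorithm for sqrt(628).
a_0 = floor(sqrt(628)) = 25; set m_0=0, q_0=1.
Recurrence: m' = q*a - m,  q' = (d - m'^2)/q,  a' = floor((a_0 + m')/q').
  step 1: m=25, q=3, a=16
  step 2: m=23, q=33, a=1
  step 3: m=10, q=16, a=2
  step 4: m=22, q=9, a=5
  step 5: m=23, q=11, a=4
  step 6: m=21, q=17, a=2
  step 7: m=13, q=27, a=1
  step 8: m=14, q=16, a=2
  step 9: m=18, q=19, a=2
  step 10: m=20, q=12, a=3
  step 11: m=16, q=31, a=1
  step 12: m=15, q=13, a=3
  step 13: m=24, q=4, a=12
  step 14: m=24, q=13, a=3
  step 15: m=15, q=31, a=1
  step 16: m=16, q=12, a=3
  step 17: m=20, q=19, a=2
  step 18: m=18, q=16, a=2
  step 19: m=14, q=27, a=1
  step 20: m=13, q=17, a=2
  step 21: m=21, q=11, a=4
  step 22: m=23, q=9, a=5
  step 23: m=22, q=16, a=2
  step 24: m=10, q=33, a=1
  step 25: m=23, q=3, a=16
  step 26: m=25, q=1, a=50
a_26 = 2*a_0 = 50, so the period closes here.
sqrt(628) = [25; 16, 1, 2, 5, 4, 2, 1, 2, 2, 3, 1, 3, 12, 3, 1, 3, 2, 2, 1, 2, 4, 5, 2, 1, 16, 50]
Period length = 26

26


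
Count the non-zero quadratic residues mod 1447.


For prime p, the number of non-zero quadratic residues is (p-1)/2.
= (1447-1)/2
= 723

723


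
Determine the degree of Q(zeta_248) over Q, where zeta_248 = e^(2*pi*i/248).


The degree equals Euler's totient phi(248).
248 = 2^3 * 31
phi(248) = 120

120


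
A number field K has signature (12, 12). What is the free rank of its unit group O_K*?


By Dirichlet's unit theorem:
rank = r1 + r2 - 1
= 12 + 12 - 1
= 23

23


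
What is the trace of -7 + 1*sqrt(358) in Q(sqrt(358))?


Tr(a + b*sqrt(d)) = (a + b*sqrt(d)) + (a - b*sqrt(d)) = 2a
= 2 * (-7)
= -14

-14


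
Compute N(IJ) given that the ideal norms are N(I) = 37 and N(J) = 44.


N(IJ) = N(I) * N(J)
= 37 * 44
= 1628

1628


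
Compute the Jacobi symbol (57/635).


Compute (57/635) via quadratic reciprocity:
  reciprocity: (57/635) -> +(635/57)
  reduce: (8/57)
  pull out 2: (2/57) = +1  (since 57 mod 8 = 1)
  pull out 2: (2/57) = +1  (since 57 mod 8 = 1)
  pull out 2: (2/57) = +1  (since 57 mod 8 = 1)
  (1/57) = 1
Product of signs = 1

1


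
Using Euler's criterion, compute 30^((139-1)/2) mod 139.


p = 139 is prime and the exponent is (p-1)/2 = 69, so by Euler's criterion 30^69 = (30/139) = +1 or -1 mod 139.
Compute by square-and-multiply:
  69 = 64 + 4 + 1 (binary 1000101)
  Repeated squaring mod 139: 30^1 = 30, 30^2 = 66, 30^4 = 47, 30^8 = 124, 30^16 = 86, 30^32 = 29, 30^64 = 7
  30^69 = 30^64 * 30^4 * 30^1 = 7 * 47 * 30 mod 139
    7 * 47 = 329 = 51 mod 139
    51 * 30 = 1530 = 1 mod 139
  30^69 = 1 mod 139
Result 1: 30 is a quadratic residue mod 139.
30^69 mod 139 = 1

1


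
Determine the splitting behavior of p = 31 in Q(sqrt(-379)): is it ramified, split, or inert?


K = Q(sqrt(-379)). Since d mod 4 = 1, disc(K) = -379.
Check p | disc: -379 mod 31 = 24.
p does not divide disc. Compute Legendre symbol (d/p):
24^((31-1)/2) mod 31 = -1
(d/p) = -1, so p is inert: (p) stays prime with e=1, f=2, g=1.
Therefore p is inert.

inert


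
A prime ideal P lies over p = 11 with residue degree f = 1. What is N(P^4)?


N(P^a) = p^(a*f)
= 11^(4*1)
= 11^4
= 14641

14641


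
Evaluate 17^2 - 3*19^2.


x^2 - d*y^2
= 17^2 - 3*19^2
= 289 - 1083
= -794

-794


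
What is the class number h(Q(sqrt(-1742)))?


K = Q(sqrt(-1742)). d mod 4 = 2, so D = disc(K) = 4d = -6968
h(K) equals the number of primitive reduced positive-definite forms (a, b, c) = a*x^2 + b*x*y + c*y^2 with b^2 - 4ac = D,
where reduced means |b| <= a <= c, with b >= 0 whenever |b| = a or a = c, and primitive means gcd(a, b, c) = 1.
Reduced forces 3a^2 <= |D| = 6968, so 1 <= a <= 48; b must have the parity of D, and c = (b^2 - D)/(4a) must be an integer >= a.
Enumerate a = 1..48, b in [-a, a]:
  a=1: (1, 0, 1742)  [1]
  a=2: (2, 0, 871)  [1]
  a=3: (3, -2, 581), (3, 2, 581)  [2]
  a=4..5: none
  a=6: (6, -4, 291), (6, 4, 291)  [2]
  a=7: (7, -2, 249), (7, 2, 249)  [2]
  a=8: none
  a=9: (9, -4, 194), (9, 4, 194)  [2]
  a=10..12: none
  a=13: (13, 0, 134)  [1]
  a=14: (14, -12, 127), (14, 12, 127)  [2]
  a=15..16: none
  a=17: (17, -6, 103), (17, 6, 103)  [2]
  a=18: (18, -4, 97), (18, 4, 97)  [2]
  a=19: (19, -10, 93), (19, 10, 93)  [2]
  a=20: none
  a=21: (21, -16, 86), (21, -2, 83), (21, 2, 83), (21, 16, 86)  [4]
  a=22: none
  a=23: (23, -22, 81), (23, 22, 81)  [2]
  a=24..25: none
  a=26: (26, 0, 67)  [1]
  a=27: (27, -22, 69), (27, 22, 69)  [2]
  a=28..30: none
  a=31: (31, -10, 57), (31, 10, 57)  [2]
  a=32..33: none
  a=34: (34, -28, 57), (34, 28, 57)  [2]
  a=35..36: none
  a=37: (37, -32, 54), (37, 32, 54)  [2]
  a=38: (38, -28, 51), (38, 28, 51)  [2]
  a=39: (39, -26, 49), (39, 26, 49)  [2]
  a=40: none
  a=41: (41, -24, 46), (41, 24, 46)  [2]
  a=42: (42, -40, 51), (42, -16, 43), (42, 16, 43), (42, 40, 51)  [4]
  a=43..48: none
Total reduced forms: 1 + 1 + 2 + 2 + 2 + 2 + 1 + 2 + 2 + 2 + 2 + 4 + 2 + 1 + 2 + 2 + 2 + 2 + 2 + 2 + 2 + 4 = 44
h = 44

44


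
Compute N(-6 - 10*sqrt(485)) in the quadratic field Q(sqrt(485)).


N(a + b*sqrt(d)) = a^2 - d*b^2
= (-6)^2 - (485)*(-10)^2
= 36 - 48500
= -48464

-48464


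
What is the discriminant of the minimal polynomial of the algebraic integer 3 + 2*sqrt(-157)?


The element 3 + 2*sqrt(-157) has minimal polynomial:
x^2 - 6*x + 637
Discriminant = (-6)^2 - 4*(637)
= 36 - 2548
= -2512

-2512


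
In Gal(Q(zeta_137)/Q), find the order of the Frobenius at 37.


The Frobenius at p in Gal(Q(zeta_n)/Q) = (Z/nZ)* is the class of p, so its order is ord_137(37), the smallest k >= 1 with 37^k = 1 mod 137.
n = 137 = 137, phi(137) = 136; the order divides phi(n).
Divisors of 136: 1, 2, 4, 8, 17, 34, 68, 136
Repeated squaring mod 137: 37^1 = 37, 37^2 = 136, 37^4 = 1, 37^8 = 1, 37^16 = 1, 37^32 = 1, 37^64 = 1, 37^128 = 1
Test divisors in increasing order:
  k=1: 37^1 = 37 mod 137
  k=2: 37^2 = 136 mod 137
  k=4: 37^4 = 1 mod 137  <- first divisor giving 1
Order = 4

4


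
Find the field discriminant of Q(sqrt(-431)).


For K = Q(sqrt(d)) with d squarefree: disc(K) = d if d = 1 mod 4, and disc(K) = 4d if d = 2 or 3 mod 4.
Here d = -431, and d mod 4 = 1.
d = 1 mod 4 (O_K = Z[(1+sqrt(d))/2]), so disc(K) = d = -431

-431


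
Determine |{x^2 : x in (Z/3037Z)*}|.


For prime p, the number of non-zero quadratic residues is (p-1)/2.
= (3037-1)/2
= 1518

1518


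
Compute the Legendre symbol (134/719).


p = 719 is prime, so compute (134/719) with the reciprocity algorithm (Jacobi-symbol steps: pull out 2s via (2/n), flip via reciprocity, reduce):
  pull out 2: (2/719) = +1  (since 719 mod 8 = 7)
  reciprocity: (67/719) -> -(719/67)
  reduce: (49/67)
  reciprocity: (49/67) -> +(67/49)
  reduce: (18/49)
  pull out 2: (2/49) = +1  (since 49 mod 8 = 1)
  reciprocity: (9/49) -> +(49/9)
  reduce: (4/9)
  pull out 2: (2/9) = +1  (since 9 mod 8 = 1)
  pull out 2: (2/9) = +1  (since 9 mod 8 = 1)
  (1/9) = 1
Product of signs = -1
(134/719) = -1

-1


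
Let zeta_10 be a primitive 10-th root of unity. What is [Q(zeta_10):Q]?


The degree equals Euler's totient phi(10).
10 = 2 * 5
phi(10) = 4

4


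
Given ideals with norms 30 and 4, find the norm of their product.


N(IJ) = N(I) * N(J)
= 30 * 4
= 120

120


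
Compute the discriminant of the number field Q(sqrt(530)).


For K = Q(sqrt(d)) with d squarefree: disc(K) = d if d = 1 mod 4, and disc(K) = 4d if d = 2 or 3 mod 4.
Here d = 530, and d mod 4 = 2.
d = 2 mod 4, not 1 (O_K = Z[sqrt(d)]), so disc(K) = 4d = 4 * (530) = 2120

2120


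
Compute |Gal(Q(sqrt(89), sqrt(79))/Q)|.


The 2 square roots of distinct primes are multiplicatively independent over Q,
so [K:Q] = 2^2 and Gal(K/Q) is isomorphic to (Z/2Z)^2.
|Gal| = 2^2 = 4

4


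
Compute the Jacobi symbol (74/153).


Compute (74/153) via quadratic reciprocity:
  pull out 2: (2/153) = +1  (since 153 mod 8 = 1)
  reciprocity: (37/153) -> +(153/37)
  reduce: (5/37)
  reciprocity: (5/37) -> +(37/5)
  reduce: (2/5)
  pull out 2: (2/5) = -1  (since 5 mod 8 = 5)
  (1/5) = 1
Product of signs = -1

-1


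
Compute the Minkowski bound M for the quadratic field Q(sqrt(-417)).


d = -417, d mod 4 = 3, so disc(K) = 4d = -1668; |disc(K)| = 1668
Imaginary quadratic field, so n = 2, s = r2 = 1, r1 = 0
M = (n!/n^n) * (4/pi)^s * sqrt(|disc(K)|) = (2!/2^2) * (4/pi)^1 * sqrt(1668)
= 0.5 * 1.273240 * 40.841156
= 26.0003

26.0003


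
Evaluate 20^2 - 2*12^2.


x^2 - d*y^2
= 20^2 - 2*12^2
= 400 - 288
= 112

112


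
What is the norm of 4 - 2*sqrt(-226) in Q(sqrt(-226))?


N(a + b*sqrt(d)) = a^2 - d*b^2
= (4)^2 - (-226)*(-2)^2
= 16 + 904
= 920

920


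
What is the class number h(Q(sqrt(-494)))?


K = Q(sqrt(-494)). d mod 4 = 2, so D = disc(K) = 4d = -1976
h(K) equals the number of primitive reduced positive-definite forms (a, b, c) = a*x^2 + b*x*y + c*y^2 with b^2 - 4ac = D,
where reduced means |b| <= a <= c, with b >= 0 whenever |b| = a or a = c, and primitive means gcd(a, b, c) = 1.
Reduced forces 3a^2 <= |D| = 1976, so 1 <= a <= 25; b must have the parity of D, and c = (b^2 - D)/(4a) must be an integer >= a.
Enumerate a = 1..25, b in [-a, a]:
  a=1: (1, 0, 494)  [1]
  a=2: (2, 0, 247)  [1]
  a=3: (3, -2, 165), (3, 2, 165)  [2]
  a=4: none
  a=5: (5, -2, 99), (5, 2, 99)  [2]
  a=6: (6, -4, 83), (6, 4, 83)  [2]
  a=7..8: none
  a=9: (9, -2, 55), (9, 2, 55)  [2]
  a=10: (10, -8, 51), (10, 8, 51)  [2]
  a=11: (11, -2, 45), (11, 2, 45)  [2]
  a=12: none
  a=13: (13, 0, 38)  [1]
  a=14: none
  a=15: (15, -8, 34), (15, -2, 33), (15, 2, 33), (15, 8, 34)  [4]
  a=16: none
  a=17: (17, -8, 30), (17, 8, 30)  [2]
  a=18: (18, -16, 31), (18, 16, 31)  [2]
  a=19: (19, 0, 26)  [1]
  a=20..21: none
  a=22: (22, -20, 27), (22, 20, 27)  [2]
  a=23: (23, -18, 25), (23, 18, 25)  [2]
  a=24..25: none
Total reduced forms: 1 + 1 + 2 + 2 + 2 + 2 + 2 + 2 + 1 + 4 + 2 + 2 + 1 + 2 + 2 = 28
h = 28

28


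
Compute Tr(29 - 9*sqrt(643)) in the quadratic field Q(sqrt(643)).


Tr(a + b*sqrt(d)) = (a + b*sqrt(d)) + (a - b*sqrt(d)) = 2a
= 2 * (29)
= 58

58


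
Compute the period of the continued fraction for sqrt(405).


Run the CF algorithm for sqrt(405).
a_0 = floor(sqrt(405)) = 20; set m_0=0, q_0=1.
Recurrence: m' = q*a - m,  q' = (d - m'^2)/q,  a' = floor((a_0 + m')/q').
  step 1: m=20, q=5, a=8
  step 2: m=20, q=1, a=40
a_2 = 2*a_0 = 40, so the period closes here.
sqrt(405) = [20; 8, 40]
Period length = 2

2


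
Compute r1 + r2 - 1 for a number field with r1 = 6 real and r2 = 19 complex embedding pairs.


By Dirichlet's unit theorem:
rank = r1 + r2 - 1
= 6 + 19 - 1
= 24

24


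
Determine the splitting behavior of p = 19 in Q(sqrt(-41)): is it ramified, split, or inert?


K = Q(sqrt(-41)). Since d mod 4 = 3, disc(K) = -164.
Check p | disc: -164 mod 19 = 7.
p does not divide disc. Compute Legendre symbol (d/p):
16^((19-1)/2) mod 19 = 1
(d/p) = 1, so p splits: (p) = P*P' with e=1, f=1, g=2.
Therefore p is split.

split


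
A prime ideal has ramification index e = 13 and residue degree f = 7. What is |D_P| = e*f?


|D_P| = e * f
= 13 * 7
= 91

91


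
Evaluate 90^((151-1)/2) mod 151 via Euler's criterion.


p = 151 is prime and the exponent is (p-1)/2 = 75, so by Euler's criterion 90^75 = (90/151) = +1 or -1 mod 151.
Compute by square-and-multiply:
  75 = 64 + 8 + 2 + 1 (binary 1001011)
  Repeated squaring mod 151: 90^1 = 90, 90^2 = 97, 90^4 = 47, 90^8 = 95, 90^16 = 116, 90^32 = 17, 90^64 = 138
  90^75 = 90^64 * 90^8 * 90^2 * 90^1 = 138 * 95 * 97 * 90 mod 151
    138 * 95 = 13110 = 124 mod 151
    124 * 97 = 12028 = 99 mod 151
    99 * 90 = 8910 = 1 mod 151
  90^75 = 1 mod 151
Result 1: 90 is a quadratic residue mod 151.
90^75 mod 151 = 1

1


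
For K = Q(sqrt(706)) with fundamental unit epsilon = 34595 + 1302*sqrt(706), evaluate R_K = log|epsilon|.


epsilon = 34595 + 1302*sqrt(706)
= 69190.0000
R = ln(69190.0000)
= 11.1446

11.1446


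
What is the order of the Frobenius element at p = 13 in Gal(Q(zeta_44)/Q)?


The Frobenius at p in Gal(Q(zeta_n)/Q) = (Z/nZ)* is the class of p, so its order is ord_44(13), the smallest k >= 1 with 13^k = 1 mod 44.
n = 44 = 2^2 * 11, phi(44) = 20; the order divides phi(n).
Divisors of 20: 1, 2, 4, 5, 10, 20
Repeated squaring mod 44: 13^1 = 13, 13^2 = 37, 13^4 = 5, 13^8 = 25, 13^16 = 9
Test divisors in increasing order:
  k=1: 13^1 = 13 mod 44
  k=2: 13^2 = 37 mod 44
  k=4: 13^4 = 5 mod 44
  k=5: 13^5 = 5 * 13 = 21 mod 44
  k=10: 13^10 = 25 * 37 = 1 mod 44  <- first divisor giving 1
Order = 10

10


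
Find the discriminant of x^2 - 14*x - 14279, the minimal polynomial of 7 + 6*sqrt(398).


The element 7 + 6*sqrt(398) has minimal polynomial:
x^2 - 14*x - 14279
Discriminant = (-14)^2 - 4*(-14279)
= 196 + 57116
= 57312

57312


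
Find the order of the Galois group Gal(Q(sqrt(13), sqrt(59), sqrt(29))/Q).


The 3 square roots of distinct primes are multiplicatively independent over Q,
so [K:Q] = 2^3 and Gal(K/Q) is isomorphic to (Z/2Z)^3.
|Gal| = 2^3 = 8

8


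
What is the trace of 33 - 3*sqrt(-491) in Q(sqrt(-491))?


Tr(a + b*sqrt(d)) = (a + b*sqrt(d)) + (a - b*sqrt(d)) = 2a
= 2 * (33)
= 66

66


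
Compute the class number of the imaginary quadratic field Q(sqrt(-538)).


K = Q(sqrt(-538)). d mod 4 = 2, so D = disc(K) = 4d = -2152
h(K) equals the number of primitive reduced positive-definite forms (a, b, c) = a*x^2 + b*x*y + c*y^2 with b^2 - 4ac = D,
where reduced means |b| <= a <= c, with b >= 0 whenever |b| = a or a = c, and primitive means gcd(a, b, c) = 1.
Reduced forces 3a^2 <= |D| = 2152, so 1 <= a <= 26; b must have the parity of D, and c = (b^2 - D)/(4a) must be an integer >= a.
Enumerate a = 1..26, b in [-a, a]:
  a=1: (1, 0, 538)  [1]
  a=2: (2, 0, 269)  [1]
  a=3..6: none
  a=7: (7, -2, 77), (7, 2, 77)  [2]
  a=8..10: none
  a=11: (11, -2, 49), (11, 2, 49)  [2]
  a=12..13: none
  a=14: (14, -12, 41), (14, 12, 41)  [2]
  a=15..21: none
  a=22: (22, -20, 29), (22, 20, 29)  [2]
  a=23..26: none
Total reduced forms: 1 + 1 + 2 + 2 + 2 + 2 = 10
h = 10

10


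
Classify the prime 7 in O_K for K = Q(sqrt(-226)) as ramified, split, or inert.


K = Q(sqrt(-226)). Since d mod 4 = 2, disc(K) = -904.
Check p | disc: -904 mod 7 = 6.
p does not divide disc. Compute Legendre symbol (d/p):
5^((7-1)/2) mod 7 = -1
(d/p) = -1, so p is inert: (p) stays prime with e=1, f=2, g=1.
Therefore p is inert.

inert


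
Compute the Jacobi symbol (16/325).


Compute (16/325) via quadratic reciprocity:
  pull out 2: (2/325) = -1  (since 325 mod 8 = 5)
  pull out 2: (2/325) = -1  (since 325 mod 8 = 5)
  pull out 2: (2/325) = -1  (since 325 mod 8 = 5)
  pull out 2: (2/325) = -1  (since 325 mod 8 = 5)
  (1/325) = 1
Product of signs = 1

1


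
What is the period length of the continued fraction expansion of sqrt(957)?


Run the CF algorithm for sqrt(957).
a_0 = floor(sqrt(957)) = 30; set m_0=0, q_0=1.
Recurrence: m' = q*a - m,  q' = (d - m'^2)/q,  a' = floor((a_0 + m')/q').
  step 1: m=30, q=57, a=1
  step 2: m=27, q=4, a=14
  step 3: m=29, q=29, a=2
  step 4: m=29, q=4, a=14
  step 5: m=27, q=57, a=1
  step 6: m=30, q=1, a=60
a_6 = 2*a_0 = 60, so the period closes here.
sqrt(957) = [30; 1, 14, 2, 14, 1, 60]
Period length = 6

6


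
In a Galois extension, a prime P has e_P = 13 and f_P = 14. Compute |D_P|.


|D_P| = e * f
= 13 * 14
= 182

182


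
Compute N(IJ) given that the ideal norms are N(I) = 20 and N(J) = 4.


N(IJ) = N(I) * N(J)
= 20 * 4
= 80

80


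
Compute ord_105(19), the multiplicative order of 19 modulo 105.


We want ord_105(19), the smallest k >= 1 with 19^k = 1 mod 105.
n = 105 = 3 * 5 * 7, phi(105) = 48; the order divides phi(n).
Divisors of 48: 1, 2, 3, 4, 6, 8, 12, 16, 24, 48
Repeated squaring mod 105: 19^1 = 19, 19^2 = 46, 19^4 = 16, 19^8 = 46, 19^16 = 16, 19^32 = 46
Test divisors in increasing order:
  k=1: 19^1 = 19 mod 105
  k=2: 19^2 = 46 mod 105
  k=3: 19^3 = 46 * 19 = 34 mod 105
  k=4: 19^4 = 16 mod 105
  k=6: 19^6 = 16 * 46 = 1 mod 105  <- first divisor giving 1
Order = 6

6


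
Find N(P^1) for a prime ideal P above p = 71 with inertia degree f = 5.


N(P^a) = p^(a*f)
= 71^(1*5)
= 71^5
= 1804229351

1804229351


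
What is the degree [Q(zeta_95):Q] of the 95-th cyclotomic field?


The degree equals Euler's totient phi(95).
95 = 5 * 19
phi(95) = 72

72


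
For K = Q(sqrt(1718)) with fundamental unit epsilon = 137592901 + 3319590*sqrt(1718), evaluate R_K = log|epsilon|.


epsilon = 137592901 + 3319590*sqrt(1718)
= 2.7519e+08
R = ln(2.7519e+08)
= 19.4330

19.4330


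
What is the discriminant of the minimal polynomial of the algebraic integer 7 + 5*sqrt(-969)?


The element 7 + 5*sqrt(-969) has minimal polynomial:
x^2 - 14*x + 24274
Discriminant = (-14)^2 - 4*(24274)
= 196 - 97096
= -96900

-96900


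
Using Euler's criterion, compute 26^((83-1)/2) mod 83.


p = 83 is prime and the exponent is (p-1)/2 = 41, so by Euler's criterion 26^41 = (26/83) = +1 or -1 mod 83.
Compute by square-and-multiply:
  41 = 32 + 8 + 1 (binary 101001)
  Repeated squaring mod 83: 26^1 = 26, 26^2 = 12, 26^4 = 61, 26^8 = 69, 26^16 = 30, 26^32 = 70
  26^41 = 26^32 * 26^8 * 26^1 = 70 * 69 * 26 mod 83
    70 * 69 = 4830 = 16 mod 83
    16 * 26 = 416 = 1 mod 83
  26^41 = 1 mod 83
Result 1: 26 is a quadratic residue mod 83.
26^41 mod 83 = 1

1


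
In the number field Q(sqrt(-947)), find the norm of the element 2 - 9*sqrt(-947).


N(a + b*sqrt(d)) = a^2 - d*b^2
= (2)^2 - (-947)*(-9)^2
= 4 + 76707
= 76711

76711


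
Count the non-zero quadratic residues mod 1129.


For prime p, the number of non-zero quadratic residues is (p-1)/2.
= (1129-1)/2
= 564

564


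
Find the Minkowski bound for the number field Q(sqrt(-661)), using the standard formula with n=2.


d = -661, d mod 4 = 3, so disc(K) = 4d = -2644; |disc(K)| = 2644
Imaginary quadratic field, so n = 2, s = r2 = 1, r1 = 0
M = (n!/n^n) * (4/pi)^s * sqrt(|disc(K)|) = (2!/2^2) * (4/pi)^1 * sqrt(2644)
= 0.5 * 1.273240 * 51.419841
= 32.7349

32.7349


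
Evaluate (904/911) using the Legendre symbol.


p = 911 is prime, so compute (904/911) with the reciprocity algorithm (Jacobi-symbol steps: pull out 2s via (2/n), flip via reciprocity, reduce):
  pull out 2: (2/911) = +1  (since 911 mod 8 = 7)
  pull out 2: (2/911) = +1  (since 911 mod 8 = 7)
  pull out 2: (2/911) = +1  (since 911 mod 8 = 7)
  reciprocity: (113/911) -> +(911/113)
  reduce: (7/113)
  reciprocity: (7/113) -> +(113/7)
  reduce: (1/7)
  (1/7) = 1
Product of signs = 1
(904/911) = 1

1


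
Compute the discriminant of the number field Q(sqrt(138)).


For K = Q(sqrt(d)) with d squarefree: disc(K) = d if d = 1 mod 4, and disc(K) = 4d if d = 2 or 3 mod 4.
Here d = 138, and d mod 4 = 2.
d = 2 mod 4, not 1 (O_K = Z[sqrt(d)]), so disc(K) = 4d = 4 * (138) = 552

552


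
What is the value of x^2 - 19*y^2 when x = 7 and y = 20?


x^2 - d*y^2
= 7^2 - 19*20^2
= 49 - 7600
= -7551

-7551


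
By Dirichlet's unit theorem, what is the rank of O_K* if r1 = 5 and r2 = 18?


By Dirichlet's unit theorem:
rank = r1 + r2 - 1
= 5 + 18 - 1
= 22

22


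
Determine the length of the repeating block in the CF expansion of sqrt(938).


Run the CF algorithm for sqrt(938).
a_0 = floor(sqrt(938)) = 30; set m_0=0, q_0=1.
Recurrence: m' = q*a - m,  q' = (d - m'^2)/q,  a' = floor((a_0 + m')/q').
  step 1: m=30, q=38, a=1
  step 2: m=8, q=23, a=1
  step 3: m=15, q=31, a=1
  step 4: m=16, q=22, a=2
  step 5: m=28, q=7, a=8
  step 6: m=28, q=22, a=2
  step 7: m=16, q=31, a=1
  step 8: m=15, q=23, a=1
  step 9: m=8, q=38, a=1
  step 10: m=30, q=1, a=60
a_10 = 2*a_0 = 60, so the period closes here.
sqrt(938) = [30; 1, 1, 1, 2, 8, 2, 1, 1, 1, 60]
Period length = 10

10


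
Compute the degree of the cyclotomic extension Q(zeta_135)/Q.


The degree equals Euler's totient phi(135).
135 = 3^3 * 5
phi(135) = 72

72


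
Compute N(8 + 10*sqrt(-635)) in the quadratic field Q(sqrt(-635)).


N(a + b*sqrt(d)) = a^2 - d*b^2
= (8)^2 - (-635)*(10)^2
= 64 + 63500
= 63564

63564


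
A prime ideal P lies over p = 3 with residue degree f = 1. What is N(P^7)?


N(P^a) = p^(a*f)
= 3^(7*1)
= 3^7
= 2187

2187


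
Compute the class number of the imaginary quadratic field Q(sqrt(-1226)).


K = Q(sqrt(-1226)). d mod 4 = 2, so D = disc(K) = 4d = -4904
h(K) equals the number of primitive reduced positive-definite forms (a, b, c) = a*x^2 + b*x*y + c*y^2 with b^2 - 4ac = D,
where reduced means |b| <= a <= c, with b >= 0 whenever |b| = a or a = c, and primitive means gcd(a, b, c) = 1.
Reduced forces 3a^2 <= |D| = 4904, so 1 <= a <= 40; b must have the parity of D, and c = (b^2 - D)/(4a) must be an integer >= a.
Enumerate a = 1..40, b in [-a, a]:
  a=1: (1, 0, 1226)  [1]
  a=2: (2, 0, 613)  [1]
  a=3: (3, -2, 409), (3, 2, 409)  [2]
  a=4: none
  a=5: (5, -4, 246), (5, 4, 246)  [2]
  a=6: (6, -4, 205), (6, 4, 205)  [2]
  a=7..8: none
  a=9: (9, -8, 138), (9, 8, 138)  [2]
  a=10: (10, -4, 123), (10, 4, 123)  [2]
  a=11..12: none
  a=13: (13, -6, 95), (13, 6, 95)  [2]
  a=14: none
  a=15: (15, -14, 85), (15, -4, 82), (15, 4, 82), (15, 14, 85)  [4]
  a=16: none
  a=17: (17, -14, 75), (17, 14, 75)  [2]
  a=18: (18, -8, 69), (18, 8, 69)  [2]
  a=19: (19, -6, 65), (19, 6, 65)  [2]
  a=20..22: none
  a=23: (23, -8, 54), (23, 8, 54)  [2]
  a=24: none
  a=25: (25, -14, 51), (25, 14, 51)  [2]
  a=26: (26, -20, 51), (26, 20, 51)  [2]
  a=27: (27, -8, 46), (27, 8, 46)  [2]
  a=28..29: none
  a=30: (30, -16, 43), (30, -4, 41), (30, 4, 41), (30, 16, 43)  [4]
  a=31: (31, -26, 45), (31, 26, 45)  [2]
  a=32..33: none
  a=34: (34, -20, 39), (34, 20, 39)  [2]
  a=35..37: none
  a=38: (38, -32, 39), (38, 32, 39)  [2]
  a=39..40: none
Total reduced forms: 1 + 1 + 2 + 2 + 2 + 2 + 2 + 2 + 4 + 2 + 2 + 2 + 2 + 2 + 2 + 2 + 4 + 2 + 2 + 2 = 42
h = 42

42


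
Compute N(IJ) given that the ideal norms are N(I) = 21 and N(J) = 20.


N(IJ) = N(I) * N(J)
= 21 * 20
= 420

420


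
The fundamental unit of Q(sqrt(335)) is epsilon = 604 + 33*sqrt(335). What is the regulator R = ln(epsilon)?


epsilon = 604 + 33*sqrt(335)
= 1207.9992
R = ln(1207.9992)
= 7.0967

7.0967


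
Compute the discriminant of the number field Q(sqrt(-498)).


For K = Q(sqrt(d)) with d squarefree: disc(K) = d if d = 1 mod 4, and disc(K) = 4d if d = 2 or 3 mod 4.
Here d = -498, and d mod 4 = 2.
d = 2 mod 4, not 1 (O_K = Z[sqrt(d)]), so disc(K) = 4d = 4 * (-498) = -1992

-1992


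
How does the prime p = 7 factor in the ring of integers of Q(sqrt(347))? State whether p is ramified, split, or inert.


K = Q(sqrt(347)). Since d mod 4 = 3, disc(K) = 1388.
Check p | disc: 1388 mod 7 = 2.
p does not divide disc. Compute Legendre symbol (d/p):
4^((7-1)/2) mod 7 = 1
(d/p) = 1, so p splits: (p) = P*P' with e=1, f=1, g=2.
Therefore p is split.

split


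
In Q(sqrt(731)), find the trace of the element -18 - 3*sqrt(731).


Tr(a + b*sqrt(d)) = (a + b*sqrt(d)) + (a - b*sqrt(d)) = 2a
= 2 * (-18)
= -36

-36


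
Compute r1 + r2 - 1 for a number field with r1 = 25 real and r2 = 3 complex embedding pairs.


By Dirichlet's unit theorem:
rank = r1 + r2 - 1
= 25 + 3 - 1
= 27

27


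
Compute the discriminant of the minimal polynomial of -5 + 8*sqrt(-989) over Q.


The element -5 + 8*sqrt(-989) has minimal polynomial:
x^2 + 10*x + 63321
Discriminant = (10)^2 - 4*(63321)
= 100 - 253284
= -253184

-253184


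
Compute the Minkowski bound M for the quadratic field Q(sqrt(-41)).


d = -41, d mod 4 = 3, so disc(K) = 4d = -164; |disc(K)| = 164
Imaginary quadratic field, so n = 2, s = r2 = 1, r1 = 0
M = (n!/n^n) * (4/pi)^s * sqrt(|disc(K)|) = (2!/2^2) * (4/pi)^1 * sqrt(164)
= 0.5 * 1.273240 * 12.806248
= 8.1527

8.1527


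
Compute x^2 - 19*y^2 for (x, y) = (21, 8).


x^2 - d*y^2
= 21^2 - 19*8^2
= 441 - 1216
= -775

-775


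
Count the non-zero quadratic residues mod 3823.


For prime p, the number of non-zero quadratic residues is (p-1)/2.
= (3823-1)/2
= 1911

1911


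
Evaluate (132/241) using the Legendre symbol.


p = 241 is prime, so compute (132/241) with the reciprocity algorithm (Jacobi-symbol steps: pull out 2s via (2/n), flip via reciprocity, reduce):
  pull out 2: (2/241) = +1  (since 241 mod 8 = 1)
  pull out 2: (2/241) = +1  (since 241 mod 8 = 1)
  reciprocity: (33/241) -> +(241/33)
  reduce: (10/33)
  pull out 2: (2/33) = +1  (since 33 mod 8 = 1)
  reciprocity: (5/33) -> +(33/5)
  reduce: (3/5)
  reciprocity: (3/5) -> +(5/3)
  reduce: (2/3)
  pull out 2: (2/3) = -1  (since 3 mod 8 = 3)
  (1/3) = 1
Product of signs = -1
(132/241) = -1

-1


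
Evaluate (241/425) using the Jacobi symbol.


Compute (241/425) via quadratic reciprocity:
  reciprocity: (241/425) -> +(425/241)
  reduce: (184/241)
  pull out 2: (2/241) = +1  (since 241 mod 8 = 1)
  pull out 2: (2/241) = +1  (since 241 mod 8 = 1)
  pull out 2: (2/241) = +1  (since 241 mod 8 = 1)
  reciprocity: (23/241) -> +(241/23)
  reduce: (11/23)
  reciprocity: (11/23) -> -(23/11)
  reduce: (1/11)
  (1/11) = 1
Product of signs = -1

-1
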